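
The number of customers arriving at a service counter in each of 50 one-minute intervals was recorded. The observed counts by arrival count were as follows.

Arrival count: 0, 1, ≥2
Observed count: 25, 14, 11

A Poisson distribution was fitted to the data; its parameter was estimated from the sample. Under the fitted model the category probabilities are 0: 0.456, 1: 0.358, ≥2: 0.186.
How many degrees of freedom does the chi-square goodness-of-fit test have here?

1

There are k = 3 categories and 1 parameter estimated from the data, so df = 3 − 1 − 1 = 1.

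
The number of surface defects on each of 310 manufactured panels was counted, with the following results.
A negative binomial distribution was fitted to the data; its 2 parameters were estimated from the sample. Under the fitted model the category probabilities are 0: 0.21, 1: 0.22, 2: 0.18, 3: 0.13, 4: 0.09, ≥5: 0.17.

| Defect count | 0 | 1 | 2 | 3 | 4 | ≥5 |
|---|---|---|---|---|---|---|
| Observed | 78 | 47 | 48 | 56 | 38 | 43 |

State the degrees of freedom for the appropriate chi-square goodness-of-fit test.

There are k = 6 categories and 2 parameters estimated from the data, so df = 6 − 1 − 2 = 3.

3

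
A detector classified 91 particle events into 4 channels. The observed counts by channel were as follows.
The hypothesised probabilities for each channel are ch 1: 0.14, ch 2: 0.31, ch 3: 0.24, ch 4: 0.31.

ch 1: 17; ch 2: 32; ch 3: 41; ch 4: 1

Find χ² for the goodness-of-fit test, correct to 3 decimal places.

Expected counts E_i = n·p_i: 91×0.14 = 12.74, 91×0.31 = 28.21, 91×0.24 = 21.84, 91×0.31 = 28.21.
ch 1: (17 − 12.74)²/12.74 = 18.1476/12.74 = 1.4245
ch 2: (32 − 28.21)²/28.21 = 14.3641/28.21 = 0.5092
ch 3: (41 − 21.84)²/21.84 = 367.1056/21.84 = 16.8089
ch 4: (1 − 28.21)²/28.21 = 740.3841/28.21 = 26.2454
Sum = 44.988

44.988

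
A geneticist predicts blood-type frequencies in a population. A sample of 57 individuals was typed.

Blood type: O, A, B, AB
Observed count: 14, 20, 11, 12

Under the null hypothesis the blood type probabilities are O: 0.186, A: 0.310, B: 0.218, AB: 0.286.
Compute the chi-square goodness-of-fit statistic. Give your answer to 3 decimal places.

Expected counts E_i = n·p_i: 57×0.186 = 10.602, 57×0.310 = 17.67, 57×0.218 = 12.426, 57×0.286 = 16.302.
O: (14 − 10.602)²/10.602 = 11.546404/10.602 = 1.0891
A: (20 − 17.67)²/17.67 = 5.4289/17.67 = 0.3072
B: (11 − 12.426)²/12.426 = 2.033476/12.426 = 0.1636
AB: (12 − 16.302)²/16.302 = 18.507204/16.302 = 1.1353
Sum = 2.695

2.695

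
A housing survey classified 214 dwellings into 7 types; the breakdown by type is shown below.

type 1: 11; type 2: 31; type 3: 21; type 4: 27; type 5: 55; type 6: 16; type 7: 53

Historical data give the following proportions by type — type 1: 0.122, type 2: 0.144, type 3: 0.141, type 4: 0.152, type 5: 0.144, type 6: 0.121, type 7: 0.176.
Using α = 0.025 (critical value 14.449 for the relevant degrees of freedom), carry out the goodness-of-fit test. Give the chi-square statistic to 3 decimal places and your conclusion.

41.477; reject

Expected counts E_i = n·p_i: 214×0.122 = 26.108, 214×0.144 = 30.816, 214×0.141 = 30.174, 214×0.152 = 32.528, 214×0.144 = 30.816, 214×0.121 = 25.894, 214×0.176 = 37.664.
cat         O        E   (O−E)²/E
type 1     11   26.108     8.7426
type 2     31   30.816     0.0011
type 3     21   30.174     2.7892
type 4     27   32.528     0.9395
type 5     55   30.816    18.9793
type 6     16   25.894     3.7805
type 7     53   37.664     6.2445
Sum = 41.477
df = 6. Since 41.477 > 14.449, we reject H₀.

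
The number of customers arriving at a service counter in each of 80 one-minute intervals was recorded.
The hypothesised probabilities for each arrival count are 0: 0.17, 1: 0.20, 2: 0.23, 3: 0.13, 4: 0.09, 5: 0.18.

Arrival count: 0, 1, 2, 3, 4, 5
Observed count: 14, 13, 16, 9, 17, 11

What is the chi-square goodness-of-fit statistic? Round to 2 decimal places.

15.22

Expected counts E_i = n·p_i: 80×0.17 = 13.6, 80×0.20 = 16, 80×0.23 = 18.4, 80×0.13 = 10.4, 80×0.09 = 7.2, 80×0.18 = 14.4.
cat         O        E   (O−E)²/E
0          14     13.6      0.012
1          13       16      0.563
2          16     18.4      0.313
3           9     10.4      0.188
4          17      7.2     13.339
5          11     14.4      0.803
Sum = 15.22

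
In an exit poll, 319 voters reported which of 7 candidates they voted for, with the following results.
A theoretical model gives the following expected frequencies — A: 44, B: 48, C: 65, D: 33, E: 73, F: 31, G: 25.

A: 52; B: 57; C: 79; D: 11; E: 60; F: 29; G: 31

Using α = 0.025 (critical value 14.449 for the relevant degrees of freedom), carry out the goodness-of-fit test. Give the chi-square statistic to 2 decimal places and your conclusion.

A: (52 − 44)²/44 = 64/44 = 1.455
B: (57 − 48)²/48 = 81/48 = 1.688
C: (79 − 65)²/65 = 196/65 = 3.015
D: (11 − 33)²/33 = 484/33 = 14.667
E: (60 − 73)²/73 = 169/73 = 2.315
F: (29 − 31)²/31 = 4/31 = 0.129
G: (31 − 25)²/25 = 36/25 = 1.440
Sum = 24.71
df = 6. Since 24.71 > 14.449, we reject H₀.

24.71; reject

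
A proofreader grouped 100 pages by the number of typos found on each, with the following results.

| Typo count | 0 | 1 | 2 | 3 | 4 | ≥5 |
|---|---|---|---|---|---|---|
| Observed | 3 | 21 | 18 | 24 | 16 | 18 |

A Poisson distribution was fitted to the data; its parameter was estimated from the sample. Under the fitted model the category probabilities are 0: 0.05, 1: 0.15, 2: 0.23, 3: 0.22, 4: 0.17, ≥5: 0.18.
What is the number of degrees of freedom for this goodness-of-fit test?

There are k = 6 categories and 1 parameter estimated from the data, so df = 6 − 1 − 1 = 4.

4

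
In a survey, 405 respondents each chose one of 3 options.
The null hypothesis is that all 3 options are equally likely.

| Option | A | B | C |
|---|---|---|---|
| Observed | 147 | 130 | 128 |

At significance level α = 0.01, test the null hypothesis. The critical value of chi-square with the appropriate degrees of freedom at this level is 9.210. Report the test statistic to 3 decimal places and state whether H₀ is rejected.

1.615; do not reject

Expected count for each of the 3 categories: 405/3 = 135.
cat         O        E   (O−E)²/E
A         147      135     1.0667
B         130      135     0.1852
C         128      135     0.3630
Sum = 1.615
df = 2. Since 1.615 < 9.210, we do not reject H₀.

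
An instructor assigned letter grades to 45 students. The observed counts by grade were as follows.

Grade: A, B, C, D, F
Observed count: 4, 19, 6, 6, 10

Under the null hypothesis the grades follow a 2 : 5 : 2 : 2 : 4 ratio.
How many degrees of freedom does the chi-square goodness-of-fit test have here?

There are k = 5 categories and no parameters were estimated from the data, so df = 5 − 1 = 4.

4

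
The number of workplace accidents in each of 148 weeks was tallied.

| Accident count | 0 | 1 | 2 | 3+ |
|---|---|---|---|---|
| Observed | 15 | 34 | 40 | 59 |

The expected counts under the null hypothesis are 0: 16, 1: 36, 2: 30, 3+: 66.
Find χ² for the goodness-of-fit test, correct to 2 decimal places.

4.25

χ² = (15−16)²/16 + (34−36)²/36 + (40−30)²/30 + (59−66)²/66
   = 0.063 + 0.111 + 3.333 + 0.742
Sum = 4.25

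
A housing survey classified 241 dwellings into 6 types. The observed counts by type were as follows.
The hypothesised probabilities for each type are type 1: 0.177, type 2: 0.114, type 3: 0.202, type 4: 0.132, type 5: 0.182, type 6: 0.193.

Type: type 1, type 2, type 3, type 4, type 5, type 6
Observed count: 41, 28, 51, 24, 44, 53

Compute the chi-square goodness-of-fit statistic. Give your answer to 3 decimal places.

3.008

Expected counts E_i = n·p_i: 241×0.177 = 42.657, 241×0.114 = 27.474, 241×0.202 = 48.682, 241×0.132 = 31.812, 241×0.182 = 43.862, 241×0.193 = 46.513.
χ² = (41−42.657)²/42.657 + (28−27.474)²/27.474 + (51−48.682)²/48.682 + (24−31.812)²/31.812 + (44−43.862)²/43.862 + (53−46.513)²/46.513
   = 0.0644 + 0.0101 + 0.1104 + 1.9184 + 0.0004 + 0.9047
Sum = 3.008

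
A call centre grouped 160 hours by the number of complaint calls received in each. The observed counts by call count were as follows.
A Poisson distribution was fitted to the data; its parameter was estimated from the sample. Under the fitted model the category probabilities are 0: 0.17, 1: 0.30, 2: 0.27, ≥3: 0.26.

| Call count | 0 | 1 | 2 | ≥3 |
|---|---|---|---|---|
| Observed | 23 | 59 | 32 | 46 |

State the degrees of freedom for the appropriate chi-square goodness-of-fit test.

2

There are k = 4 categories and 1 parameter estimated from the data, so df = 4 − 1 − 1 = 2.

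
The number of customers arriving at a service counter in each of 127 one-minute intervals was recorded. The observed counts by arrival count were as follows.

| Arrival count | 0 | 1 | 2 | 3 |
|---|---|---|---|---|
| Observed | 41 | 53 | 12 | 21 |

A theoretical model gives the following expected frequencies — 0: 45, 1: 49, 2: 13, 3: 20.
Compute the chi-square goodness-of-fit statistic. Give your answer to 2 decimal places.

0.81

χ² = (41−45)²/45 + (53−49)²/49 + (12−13)²/13 + (21−20)²/20
   = 0.356 + 0.327 + 0.077 + 0.050
Sum = 0.81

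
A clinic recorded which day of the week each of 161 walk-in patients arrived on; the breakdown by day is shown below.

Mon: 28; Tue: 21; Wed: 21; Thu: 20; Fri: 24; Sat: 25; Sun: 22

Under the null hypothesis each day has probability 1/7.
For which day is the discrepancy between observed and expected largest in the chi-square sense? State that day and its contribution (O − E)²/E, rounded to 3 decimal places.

Expected count for each of the 7 categories: 161/7 = 23.
cat         O        E   (O−E)²/E
Mon        28       23     1.0870
Tue        21       23     0.1739
Wed        21       23     0.1739
Thu        20       23     0.3913
Fri        24       23     0.0435
Sat        25       23     0.1739
Sun        22       23     0.0435
The largest term is for Mon: 1.087.

Mon, 1.087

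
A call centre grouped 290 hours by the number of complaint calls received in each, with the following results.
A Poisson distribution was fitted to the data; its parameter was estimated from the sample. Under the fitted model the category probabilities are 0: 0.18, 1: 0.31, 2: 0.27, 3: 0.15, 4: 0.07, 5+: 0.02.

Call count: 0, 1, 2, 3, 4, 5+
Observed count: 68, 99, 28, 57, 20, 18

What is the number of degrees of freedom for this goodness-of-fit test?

4

There are k = 6 categories and 1 parameter estimated from the data, so df = 6 − 1 − 1 = 4.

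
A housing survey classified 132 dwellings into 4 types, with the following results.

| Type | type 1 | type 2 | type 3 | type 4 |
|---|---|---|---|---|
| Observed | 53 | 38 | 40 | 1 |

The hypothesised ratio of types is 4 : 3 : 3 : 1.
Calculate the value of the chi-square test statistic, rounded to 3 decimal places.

Ratio total = 11. Expected counts: 132×4/11 = 48, 132×3/11 = 36, 132×3/11 = 36, 132×1/11 = 12.
cat         O        E   (O−E)²/E
type 1     53       48     0.5208
type 2     38       36     0.1111
type 3     40       36     0.4444
type 4      1       12    10.0833
Sum = 11.160

11.160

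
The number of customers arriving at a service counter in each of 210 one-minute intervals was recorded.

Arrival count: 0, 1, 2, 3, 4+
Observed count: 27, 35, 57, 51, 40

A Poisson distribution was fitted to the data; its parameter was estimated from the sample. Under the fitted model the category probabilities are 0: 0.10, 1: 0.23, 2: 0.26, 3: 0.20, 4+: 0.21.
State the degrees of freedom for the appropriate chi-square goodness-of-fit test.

There are k = 5 categories and 1 parameter estimated from the data, so df = 5 − 1 − 1 = 3.

3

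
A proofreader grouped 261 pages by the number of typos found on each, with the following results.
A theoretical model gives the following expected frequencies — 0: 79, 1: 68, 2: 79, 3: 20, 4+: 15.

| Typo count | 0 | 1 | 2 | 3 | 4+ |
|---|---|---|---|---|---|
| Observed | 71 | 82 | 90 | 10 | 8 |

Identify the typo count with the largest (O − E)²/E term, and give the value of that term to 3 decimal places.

χ² = (71−79)²/79 + (82−68)²/68 + (90−79)²/79 + (10−20)²/20 + (8−15)²/15
   = 0.8101 + 2.8824 + 1.5316 + 5.0000 + 3.2667
The largest term is for 3: 5.000.

3, 5.000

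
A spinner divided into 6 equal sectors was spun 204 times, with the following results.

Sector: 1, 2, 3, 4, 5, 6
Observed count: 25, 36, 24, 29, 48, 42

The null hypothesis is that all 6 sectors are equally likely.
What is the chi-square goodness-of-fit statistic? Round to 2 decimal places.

13.82

Under H₀ each category has probability 1/6, so each expected count is 204/6 = 34.
cat         O        E   (O−E)²/E
1          25       34      2.382
2          36       34      0.118
3          24       34      2.941
4          29       34      0.735
5          48       34      5.765
6          42       34      1.882
Sum = 13.82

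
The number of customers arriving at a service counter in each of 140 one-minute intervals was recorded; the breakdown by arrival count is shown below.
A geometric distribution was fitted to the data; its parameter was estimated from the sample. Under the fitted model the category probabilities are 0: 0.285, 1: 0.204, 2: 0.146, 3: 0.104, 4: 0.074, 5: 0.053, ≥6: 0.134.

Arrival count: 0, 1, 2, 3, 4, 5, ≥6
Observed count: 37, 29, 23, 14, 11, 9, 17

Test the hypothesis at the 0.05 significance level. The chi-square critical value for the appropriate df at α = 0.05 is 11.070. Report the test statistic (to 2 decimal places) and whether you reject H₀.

1.10; do not reject

Expected counts E_i = n·p_i: 140×0.285 = 39.9, 140×0.204 = 28.56, 140×0.146 = 20.44, 140×0.104 = 14.56, 140×0.074 = 10.36, 140×0.053 = 7.42, 140×0.134 = 18.76.
cat         O        E   (O−E)²/E
0          37     39.9      0.211
1          29    28.56      0.007
2          23    20.44      0.321
3          14    14.56      0.022
4          11    10.36      0.040
5           9     7.42      0.336
≥6         17    18.76      0.165
Sum = 1.10
df = 5. Since 1.10 < 11.070, we do not reject H₀.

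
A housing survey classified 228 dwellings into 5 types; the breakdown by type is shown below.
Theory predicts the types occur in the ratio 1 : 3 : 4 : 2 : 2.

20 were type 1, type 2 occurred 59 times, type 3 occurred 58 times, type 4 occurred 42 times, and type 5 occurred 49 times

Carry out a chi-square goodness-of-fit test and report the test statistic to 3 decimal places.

7.991

Ratio total = 12. Expected counts: 228×1/12 = 19, 228×3/12 = 57, 228×4/12 = 76, 228×2/12 = 38, 228×2/12 = 38.
χ² = (20−19)²/19 + (59−57)²/57 + (58−76)²/76 + (42−38)²/38 + (49−38)²/38
   = 0.0526 + 0.0702 + 4.2632 + 0.4211 + 3.1842
Sum = 7.991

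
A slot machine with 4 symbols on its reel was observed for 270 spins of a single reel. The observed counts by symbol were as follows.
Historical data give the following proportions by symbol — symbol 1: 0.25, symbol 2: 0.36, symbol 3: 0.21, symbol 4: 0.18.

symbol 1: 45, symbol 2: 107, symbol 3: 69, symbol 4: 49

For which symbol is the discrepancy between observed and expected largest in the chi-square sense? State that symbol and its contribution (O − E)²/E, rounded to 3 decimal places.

symbol 1, 7.500

Expected counts E_i = n·p_i: 270×0.25 = 67.5, 270×0.36 = 97.2, 270×0.21 = 56.7, 270×0.18 = 48.6.
χ² = (45−67.5)²/67.5 + (107−97.2)²/97.2 + (69−56.7)²/56.7 + (49−48.6)²/48.6
   = 7.5000 + 0.9881 + 2.6683 + 0.0033
The largest term is for symbol 1: 7.500.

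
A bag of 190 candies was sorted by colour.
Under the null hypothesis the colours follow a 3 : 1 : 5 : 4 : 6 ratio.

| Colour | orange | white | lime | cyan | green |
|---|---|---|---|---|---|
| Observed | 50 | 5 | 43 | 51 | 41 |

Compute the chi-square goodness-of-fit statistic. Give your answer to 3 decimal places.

25.855

Ratio total = 19. Expected counts: 190×3/19 = 30, 190×1/19 = 10, 190×5/19 = 50, 190×4/19 = 40, 190×6/19 = 60.
orange: (50 − 30)²/30 = 400/30 = 13.3333
white: (5 − 10)²/10 = 25/10 = 2.5000
lime: (43 − 50)²/50 = 49/50 = 0.9800
cyan: (51 − 40)²/40 = 121/40 = 3.0250
green: (41 − 60)²/60 = 361/60 = 6.0167
Sum = 25.855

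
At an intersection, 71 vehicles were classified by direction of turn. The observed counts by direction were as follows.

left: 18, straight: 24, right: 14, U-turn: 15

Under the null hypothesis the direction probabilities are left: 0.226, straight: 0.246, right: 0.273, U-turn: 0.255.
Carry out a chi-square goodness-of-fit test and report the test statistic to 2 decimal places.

4.71

Expected counts E_i = n·p_i: 71×0.226 = 16.046, 71×0.246 = 17.466, 71×0.273 = 19.383, 71×0.255 = 18.105.
left: (18 − 16.046)²/16.046 = 3.818116/16.046 = 0.238
straight: (24 − 17.466)²/17.466 = 42.693156/17.466 = 2.444
right: (14 − 19.383)²/19.383 = 28.976689/19.383 = 1.495
U-turn: (15 − 18.105)²/18.105 = 9.641025/18.105 = 0.533
Sum = 4.71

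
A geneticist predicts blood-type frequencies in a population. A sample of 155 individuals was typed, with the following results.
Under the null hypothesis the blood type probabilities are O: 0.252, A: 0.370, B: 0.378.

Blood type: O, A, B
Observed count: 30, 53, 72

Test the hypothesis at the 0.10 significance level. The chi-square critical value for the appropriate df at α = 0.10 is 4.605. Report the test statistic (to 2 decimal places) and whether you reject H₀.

Expected counts E_i = n·p_i: 155×0.252 = 39.06, 155×0.370 = 57.35, 155×0.378 = 58.59.
cat         O        E   (O−E)²/E
O          30    39.06      2.101
A          53    57.35      0.330
B          72    58.59      3.069
Sum = 5.50
df = 2. Since 5.50 > 4.605, we reject H₀.

5.50; reject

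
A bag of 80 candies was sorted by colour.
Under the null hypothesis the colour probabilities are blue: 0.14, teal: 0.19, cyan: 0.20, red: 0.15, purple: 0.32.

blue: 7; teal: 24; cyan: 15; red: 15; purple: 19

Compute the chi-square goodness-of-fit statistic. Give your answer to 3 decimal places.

Expected counts E_i = n·p_i: 80×0.14 = 11.2, 80×0.19 = 15.2, 80×0.20 = 16, 80×0.15 = 12, 80×0.32 = 25.6.
blue: (7 − 11.2)²/11.2 = 17.64/11.2 = 1.5750
teal: (24 − 15.2)²/15.2 = 77.44/15.2 = 5.0947
cyan: (15 − 16)²/16 = 1/16 = 0.0625
red: (15 − 12)²/12 = 9/12 = 0.7500
purple: (19 − 25.6)²/25.6 = 43.56/25.6 = 1.7016
Sum = 9.184

9.184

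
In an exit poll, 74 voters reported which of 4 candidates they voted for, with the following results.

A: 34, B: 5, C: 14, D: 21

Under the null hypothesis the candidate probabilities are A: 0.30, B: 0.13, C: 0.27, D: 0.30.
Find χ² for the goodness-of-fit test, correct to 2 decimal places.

Expected counts E_i = n·p_i: 74×0.30 = 22.2, 74×0.13 = 9.62, 74×0.27 = 19.98, 74×0.30 = 22.2.
A: (34 − 22.2)²/22.2 = 139.24/22.2 = 6.272
B: (5 − 9.62)²/9.62 = 21.3444/9.62 = 2.219
C: (14 − 19.98)²/19.98 = 35.7604/19.98 = 1.790
D: (21 − 22.2)²/22.2 = 1.44/22.2 = 0.065
Sum = 10.35

10.35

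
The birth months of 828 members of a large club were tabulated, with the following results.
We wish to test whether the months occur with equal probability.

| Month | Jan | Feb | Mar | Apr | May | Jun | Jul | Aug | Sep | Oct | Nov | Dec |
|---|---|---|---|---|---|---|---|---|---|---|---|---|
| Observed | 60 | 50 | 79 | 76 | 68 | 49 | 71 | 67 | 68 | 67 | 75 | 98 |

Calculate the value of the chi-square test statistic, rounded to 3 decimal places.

Under H₀ each category has probability 1/12, so each expected count is 828/12 = 69.
χ² = (60−69)²/69 + (50−69)²/69 + (79−69)²/69 + (76−69)²/69 + (68−69)²/69 + (49−69)²/69 + (71−69)²/69 + (67−69)²/69 + (68−69)²/69 + (67−69)²/69 + (75−69)²/69 + (98−69)²/69
   = 1.1739 + 5.2319 + 1.4493 + 0.7101 + 0.0145 + 5.7971 + 0.0580 + 0.0580 + 0.0145 + 0.0580 + 0.5217 + 12.1884
Sum = 27.275

27.275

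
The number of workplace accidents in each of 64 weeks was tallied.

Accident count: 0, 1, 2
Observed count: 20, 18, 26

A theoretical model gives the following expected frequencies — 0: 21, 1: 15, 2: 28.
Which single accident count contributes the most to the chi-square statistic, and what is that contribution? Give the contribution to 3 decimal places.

1, 0.600

cat         O        E   (O−E)²/E
0          20       21     0.0476
1          18       15     0.6000
2          26       28     0.1429
The largest term is for 1: 0.600.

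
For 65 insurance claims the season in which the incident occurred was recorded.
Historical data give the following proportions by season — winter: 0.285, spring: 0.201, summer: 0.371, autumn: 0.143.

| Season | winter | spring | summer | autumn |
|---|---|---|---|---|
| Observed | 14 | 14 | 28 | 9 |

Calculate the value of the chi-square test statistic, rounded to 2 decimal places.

Expected counts E_i = n·p_i: 65×0.285 = 18.525, 65×0.201 = 13.065, 65×0.371 = 24.115, 65×0.143 = 9.295.
winter: (14 − 18.525)²/18.525 = 20.475625/18.525 = 1.105
spring: (14 − 13.065)²/13.065 = 0.874225/13.065 = 0.067
summer: (28 − 24.115)²/24.115 = 15.093225/24.115 = 0.626
autumn: (9 − 9.295)²/9.295 = 0.087025/9.295 = 0.009
Sum = 1.81

1.81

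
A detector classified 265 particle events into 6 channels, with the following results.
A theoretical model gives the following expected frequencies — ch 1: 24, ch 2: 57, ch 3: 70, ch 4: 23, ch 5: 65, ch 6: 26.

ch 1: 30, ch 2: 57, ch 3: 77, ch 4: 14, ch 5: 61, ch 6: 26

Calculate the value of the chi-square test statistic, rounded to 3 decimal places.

χ² = (30−24)²/24 + (57−57)²/57 + (77−70)²/70 + (14−23)²/23 + (61−65)²/65 + (26−26)²/26
   = 1.5000 + 0.0000 + 0.7000 + 3.5217 + 0.2462 + 0.0000
Sum = 5.968

5.968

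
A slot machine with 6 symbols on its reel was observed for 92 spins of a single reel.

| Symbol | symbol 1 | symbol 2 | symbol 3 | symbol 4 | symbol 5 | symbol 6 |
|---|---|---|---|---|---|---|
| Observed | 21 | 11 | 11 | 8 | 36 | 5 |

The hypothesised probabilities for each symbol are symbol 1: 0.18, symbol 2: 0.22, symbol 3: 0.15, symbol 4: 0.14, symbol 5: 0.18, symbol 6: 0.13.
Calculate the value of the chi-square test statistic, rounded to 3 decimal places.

Expected counts E_i = n·p_i: 92×0.18 = 16.56, 92×0.22 = 20.24, 92×0.15 = 13.8, 92×0.14 = 12.88, 92×0.18 = 16.56, 92×0.13 = 11.96.
χ² = (21−16.56)²/16.56 + (11−20.24)²/20.24 + (11−13.8)²/13.8 + (8−12.88)²/12.88 + (36−16.56)²/16.56 + (5−11.96)²/11.96
   = 1.1904 + 4.2183 + 0.5681 + 1.8489 + 22.8209 + 4.0503
Sum = 34.697

34.697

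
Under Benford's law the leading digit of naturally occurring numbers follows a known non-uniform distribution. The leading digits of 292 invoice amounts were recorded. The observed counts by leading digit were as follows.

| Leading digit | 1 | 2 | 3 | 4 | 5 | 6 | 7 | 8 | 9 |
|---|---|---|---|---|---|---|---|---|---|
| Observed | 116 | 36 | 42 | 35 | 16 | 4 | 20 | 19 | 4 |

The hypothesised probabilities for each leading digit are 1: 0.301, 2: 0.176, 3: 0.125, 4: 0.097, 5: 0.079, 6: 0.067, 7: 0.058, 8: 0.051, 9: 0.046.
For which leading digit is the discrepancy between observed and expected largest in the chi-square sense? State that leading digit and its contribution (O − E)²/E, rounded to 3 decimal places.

Expected counts E_i = n·p_i: 292×0.301 = 87.892, 292×0.176 = 51.392, 292×0.125 = 36.5, 292×0.097 = 28.324, 292×0.079 = 23.068, 292×0.067 = 19.564, 292×0.058 = 16.936, 292×0.051 = 14.892, 292×0.046 = 13.432.
cat         O        E   (O−E)²/E
1         116   87.892     8.9890
2          36   51.392     4.6099
3          42     36.5     0.8288
4          35   28.324     1.5735
5          16   23.068     2.1656
6           4   19.564    12.3818
7          20   16.936     0.5543
8          19   14.892     1.1332
9           4   13.432     6.6232
The largest term is for 6: 12.382.

6, 12.382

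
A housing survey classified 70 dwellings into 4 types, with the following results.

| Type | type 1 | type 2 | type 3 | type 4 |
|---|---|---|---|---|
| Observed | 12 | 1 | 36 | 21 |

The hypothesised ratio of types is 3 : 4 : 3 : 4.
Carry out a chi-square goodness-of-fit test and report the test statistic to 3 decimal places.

48.100

Ratio total = 14. Expected counts: 70×3/14 = 15, 70×4/14 = 20, 70×3/14 = 15, 70×4/14 = 20.
type 1: (12 − 15)²/15 = 9/15 = 0.6000
type 2: (1 − 20)²/20 = 361/20 = 18.0500
type 3: (36 − 15)²/15 = 441/15 = 29.4000
type 4: (21 − 20)²/20 = 1/20 = 0.0500
Sum = 48.100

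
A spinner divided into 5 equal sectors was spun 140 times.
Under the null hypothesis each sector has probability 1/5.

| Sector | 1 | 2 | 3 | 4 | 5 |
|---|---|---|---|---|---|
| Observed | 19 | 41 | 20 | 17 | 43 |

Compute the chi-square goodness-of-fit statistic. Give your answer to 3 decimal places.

23.571

Under H₀ each category has probability 1/5, so each expected count is 140/5 = 28.
χ² = (19−28)²/28 + (41−28)²/28 + (20−28)²/28 + (17−28)²/28 + (43−28)²/28
   = 2.8929 + 6.0357 + 2.2857 + 4.3214 + 8.0357
Sum = 23.571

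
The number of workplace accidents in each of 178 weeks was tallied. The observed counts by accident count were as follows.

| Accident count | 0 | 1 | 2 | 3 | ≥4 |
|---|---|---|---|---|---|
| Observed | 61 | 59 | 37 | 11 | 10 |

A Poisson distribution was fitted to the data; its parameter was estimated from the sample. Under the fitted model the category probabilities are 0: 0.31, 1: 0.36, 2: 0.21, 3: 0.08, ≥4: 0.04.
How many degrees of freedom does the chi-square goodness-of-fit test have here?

There are k = 5 categories and 1 parameter estimated from the data, so df = 5 − 1 − 1 = 3.

3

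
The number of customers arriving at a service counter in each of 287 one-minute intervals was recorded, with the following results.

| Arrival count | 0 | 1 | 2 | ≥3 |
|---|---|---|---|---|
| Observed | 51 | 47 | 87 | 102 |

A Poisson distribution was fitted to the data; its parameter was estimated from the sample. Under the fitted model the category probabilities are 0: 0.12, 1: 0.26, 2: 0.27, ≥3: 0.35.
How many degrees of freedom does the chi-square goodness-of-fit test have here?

There are k = 4 categories and 1 parameter estimated from the data, so df = 4 − 1 − 1 = 2.

2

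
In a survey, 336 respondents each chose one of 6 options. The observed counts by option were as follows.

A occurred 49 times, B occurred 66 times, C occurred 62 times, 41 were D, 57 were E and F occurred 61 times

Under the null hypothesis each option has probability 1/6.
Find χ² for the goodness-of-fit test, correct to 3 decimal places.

7.786

Expected count for each of the 6 categories: 336/6 = 56.
A: (49 − 56)²/56 = 49/56 = 0.8750
B: (66 − 56)²/56 = 100/56 = 1.7857
C: (62 − 56)²/56 = 36/56 = 0.6429
D: (41 − 56)²/56 = 225/56 = 4.0179
E: (57 − 56)²/56 = 1/56 = 0.0179
F: (61 − 56)²/56 = 25/56 = 0.4464
Sum = 7.786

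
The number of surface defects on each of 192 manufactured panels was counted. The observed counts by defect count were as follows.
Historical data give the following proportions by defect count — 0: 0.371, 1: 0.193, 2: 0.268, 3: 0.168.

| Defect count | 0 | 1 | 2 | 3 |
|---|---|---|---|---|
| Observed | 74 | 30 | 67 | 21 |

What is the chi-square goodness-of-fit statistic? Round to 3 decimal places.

10.075

Expected counts E_i = n·p_i: 192×0.371 = 71.232, 192×0.193 = 37.056, 192×0.268 = 51.456, 192×0.168 = 32.256.
χ² = (74−71.232)²/71.232 + (30−37.056)²/37.056 + (67−51.456)²/51.456 + (21−32.256)²/32.256
   = 0.1076 + 1.3436 + 4.6956 + 3.9279
Sum = 10.075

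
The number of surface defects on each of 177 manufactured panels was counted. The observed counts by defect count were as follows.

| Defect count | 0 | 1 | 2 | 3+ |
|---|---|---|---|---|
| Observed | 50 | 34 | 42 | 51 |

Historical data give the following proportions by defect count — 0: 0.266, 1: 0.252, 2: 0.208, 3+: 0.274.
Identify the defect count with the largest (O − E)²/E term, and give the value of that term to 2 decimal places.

1, 2.52

Expected counts E_i = n·p_i: 177×0.266 = 47.082, 177×0.252 = 44.604, 177×0.208 = 36.816, 177×0.274 = 48.498.
χ² = (50−47.082)²/47.082 + (34−44.604)²/44.604 + (42−36.816)²/36.816 + (51−48.498)²/48.498
   = 0.181 + 2.521 + 0.730 + 0.129
The largest term is for 1: 2.52.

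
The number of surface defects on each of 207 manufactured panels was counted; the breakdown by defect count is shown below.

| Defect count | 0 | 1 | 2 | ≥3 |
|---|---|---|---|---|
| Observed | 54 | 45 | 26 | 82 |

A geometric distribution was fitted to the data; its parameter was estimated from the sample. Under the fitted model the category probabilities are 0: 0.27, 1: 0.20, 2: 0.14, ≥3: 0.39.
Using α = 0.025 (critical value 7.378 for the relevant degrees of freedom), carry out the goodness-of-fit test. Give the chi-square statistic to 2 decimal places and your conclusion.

0.70; do not reject

Expected counts E_i = n·p_i: 207×0.27 = 55.89, 207×0.20 = 41.4, 207×0.14 = 28.98, 207×0.39 = 80.73.
χ² = (54−55.89)²/55.89 + (45−41.4)²/41.4 + (26−28.98)²/28.98 + (82−80.73)²/80.73
   = 0.064 + 0.313 + 0.306 + 0.020
Sum = 0.70
df = 2. Since 0.70 < 7.378, we do not reject H₀.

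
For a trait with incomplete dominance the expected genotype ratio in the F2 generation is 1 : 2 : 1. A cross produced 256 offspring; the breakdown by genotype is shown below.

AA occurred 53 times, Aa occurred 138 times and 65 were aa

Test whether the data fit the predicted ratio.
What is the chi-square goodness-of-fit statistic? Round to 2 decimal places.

2.69

Ratio total = 4. Expected counts: 256×1/4 = 64, 256×2/4 = 128, 256×1/4 = 64.
AA: (53 − 64)²/64 = 121/64 = 1.891
Aa: (138 − 128)²/128 = 100/128 = 0.781
aa: (65 − 64)²/64 = 1/64 = 0.016
Sum = 2.69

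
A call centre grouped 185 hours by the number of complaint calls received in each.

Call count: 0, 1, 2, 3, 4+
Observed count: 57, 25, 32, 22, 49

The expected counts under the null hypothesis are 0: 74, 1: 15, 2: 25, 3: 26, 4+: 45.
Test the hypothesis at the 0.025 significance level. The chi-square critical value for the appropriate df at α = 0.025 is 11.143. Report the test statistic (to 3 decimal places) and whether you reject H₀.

χ² = (57−74)²/74 + (25−15)²/15 + (32−25)²/25 + (22−26)²/26 + (49−45)²/45
   = 3.9054 + 6.6667 + 1.9600 + 0.6154 + 0.3556
Sum = 13.503
df = 4. Since 13.503 > 11.143, we reject H₀.

13.503; reject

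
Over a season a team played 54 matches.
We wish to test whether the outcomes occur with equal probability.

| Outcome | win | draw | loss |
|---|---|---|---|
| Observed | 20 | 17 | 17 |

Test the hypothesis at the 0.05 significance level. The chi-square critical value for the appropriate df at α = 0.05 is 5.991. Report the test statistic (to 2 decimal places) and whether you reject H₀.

0.33; do not reject

Expected count for each of the 3 categories: 54/3 = 18.
win: (20 − 18)²/18 = 4/18 = 0.222
draw: (17 − 18)²/18 = 1/18 = 0.056
loss: (17 − 18)²/18 = 1/18 = 0.056
Sum = 0.33
df = 2. Since 0.33 < 5.991, we do not reject H₀.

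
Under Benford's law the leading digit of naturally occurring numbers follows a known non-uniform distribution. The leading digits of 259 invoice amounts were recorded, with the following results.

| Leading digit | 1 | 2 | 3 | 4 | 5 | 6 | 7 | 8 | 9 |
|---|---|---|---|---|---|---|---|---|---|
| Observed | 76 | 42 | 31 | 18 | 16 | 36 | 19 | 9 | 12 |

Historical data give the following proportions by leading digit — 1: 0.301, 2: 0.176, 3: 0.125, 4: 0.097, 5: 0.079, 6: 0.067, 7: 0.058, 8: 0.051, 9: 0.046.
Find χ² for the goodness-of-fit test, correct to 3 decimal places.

25.814

Expected counts E_i = n·p_i: 259×0.301 = 77.959, 259×0.176 = 45.584, 259×0.125 = 32.375, 259×0.097 = 25.123, 259×0.079 = 20.461, 259×0.067 = 17.353, 259×0.058 = 15.022, 259×0.051 = 13.209, 259×0.046 = 11.914.
cat         O        E   (O−E)²/E
1          76   77.959     0.0492
2          42   45.584     0.2818
3          31   32.375     0.0584
4          18   25.123     2.0195
5          16   20.461     0.9726
6          36   17.353    20.0375
7          19   15.022     1.0534
8           9   13.209     1.3412
9          12   11.914     0.0006
Sum = 25.814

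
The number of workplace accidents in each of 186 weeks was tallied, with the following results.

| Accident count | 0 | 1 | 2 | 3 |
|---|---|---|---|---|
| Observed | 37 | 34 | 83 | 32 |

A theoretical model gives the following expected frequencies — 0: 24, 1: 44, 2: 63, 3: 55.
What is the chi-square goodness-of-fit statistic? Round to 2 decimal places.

25.28

0: (37 − 24)²/24 = 169/24 = 7.042
1: (34 − 44)²/44 = 100/44 = 2.273
2: (83 − 63)²/63 = 400/63 = 6.349
3: (32 − 55)²/55 = 529/55 = 9.618
Sum = 25.28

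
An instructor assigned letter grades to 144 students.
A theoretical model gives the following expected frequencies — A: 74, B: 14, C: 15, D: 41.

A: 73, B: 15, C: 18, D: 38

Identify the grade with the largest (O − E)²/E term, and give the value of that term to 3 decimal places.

C, 0.600

χ² = (73−74)²/74 + (15−14)²/14 + (18−15)²/15 + (38−41)²/41
   = 0.0135 + 0.0714 + 0.6000 + 0.2195
The largest term is for C: 0.600.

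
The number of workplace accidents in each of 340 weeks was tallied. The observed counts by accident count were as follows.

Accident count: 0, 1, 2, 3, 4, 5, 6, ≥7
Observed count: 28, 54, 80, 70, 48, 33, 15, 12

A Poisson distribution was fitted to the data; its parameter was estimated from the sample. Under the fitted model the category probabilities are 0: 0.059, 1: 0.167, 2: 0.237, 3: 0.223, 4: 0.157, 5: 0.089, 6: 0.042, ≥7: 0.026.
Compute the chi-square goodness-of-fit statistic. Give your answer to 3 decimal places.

Expected counts E_i = n·p_i: 340×0.059 = 20.06, 340×0.167 = 56.78, 340×0.237 = 80.58, 340×0.223 = 75.82, 340×0.157 = 53.38, 340×0.089 = 30.26, 340×0.042 = 14.28, 340×0.026 = 8.84.
χ² = (28−20.06)²/20.06 + (54−56.78)²/56.78 + (80−80.58)²/80.58 + (70−75.82)²/75.82 + (48−53.38)²/53.38 + (33−30.26)²/30.26 + (15−14.28)²/14.28 + (12−8.84)²/8.84
   = 3.1428 + 0.1361 + 0.0042 + 0.4467 + 0.5422 + 0.2481 + 0.0363 + 1.1296
Sum = 5.686

5.686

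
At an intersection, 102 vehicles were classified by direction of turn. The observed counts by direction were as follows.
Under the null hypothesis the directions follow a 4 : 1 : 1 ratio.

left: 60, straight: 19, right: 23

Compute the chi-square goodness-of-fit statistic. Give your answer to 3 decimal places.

Ratio total = 6. Expected counts: 102×4/6 = 68, 102×1/6 = 17, 102×1/6 = 17.
left: (60 − 68)²/68 = 64/68 = 0.9412
straight: (19 − 17)²/17 = 4/17 = 0.2353
right: (23 − 17)²/17 = 36/17 = 2.1176
Sum = 3.294

3.294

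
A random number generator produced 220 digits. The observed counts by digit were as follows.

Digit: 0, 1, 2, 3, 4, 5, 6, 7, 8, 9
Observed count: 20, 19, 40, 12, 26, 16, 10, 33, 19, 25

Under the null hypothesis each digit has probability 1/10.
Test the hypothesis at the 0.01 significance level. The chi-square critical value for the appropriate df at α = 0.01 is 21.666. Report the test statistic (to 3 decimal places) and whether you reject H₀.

Expected count for each of the 10 categories: 220/10 = 22.
cat         O        E   (O−E)²/E
0          20       22     0.1818
1          19       22     0.4091
2          40       22    14.7273
3          12       22     4.5455
4          26       22     0.7273
5          16       22     1.6364
6          10       22     6.5455
7          33       22     5.5000
8          19       22     0.4091
9          25       22     0.4091
Sum = 35.091
df = 9. Since 35.091 > 21.666, we reject H₀.

35.091; reject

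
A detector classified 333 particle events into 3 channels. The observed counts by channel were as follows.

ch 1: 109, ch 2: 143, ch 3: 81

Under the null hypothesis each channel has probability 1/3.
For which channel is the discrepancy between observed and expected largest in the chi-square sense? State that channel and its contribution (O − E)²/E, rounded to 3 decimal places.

Expected count for each of the 3 categories: 333/3 = 111.
χ² = (109−111)²/111 + (143−111)²/111 + (81−111)²/111
   = 0.0360 + 9.2252 + 8.1081
The largest term is for ch 2: 9.225.

ch 2, 9.225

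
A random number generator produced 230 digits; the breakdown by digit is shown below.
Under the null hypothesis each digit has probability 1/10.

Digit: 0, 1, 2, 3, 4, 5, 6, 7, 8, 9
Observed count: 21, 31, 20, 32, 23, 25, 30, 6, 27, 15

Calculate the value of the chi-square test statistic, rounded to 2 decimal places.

Expected count for each of the 10 categories: 230/10 = 23.
cat         O        E   (O−E)²/E
0          21       23      0.174
1          31       23      2.783
2          20       23      0.391
3          32       23      3.522
4          23       23      0.000
5          25       23      0.174
6          30       23      2.130
7           6       23     12.565
8          27       23      0.696
9          15       23      2.783
Sum = 25.22

25.22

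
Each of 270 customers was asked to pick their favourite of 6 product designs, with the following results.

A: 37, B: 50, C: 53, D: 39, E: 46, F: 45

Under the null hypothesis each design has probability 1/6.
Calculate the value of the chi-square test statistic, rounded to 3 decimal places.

Expected count for each of the 6 categories: 270/6 = 45.
cat         O        E   (O−E)²/E
A          37       45     1.4222
B          50       45     0.5556
C          53       45     1.4222
D          39       45     0.8000
E          46       45     0.0222
F          45       45     0.0000
Sum = 4.222

4.222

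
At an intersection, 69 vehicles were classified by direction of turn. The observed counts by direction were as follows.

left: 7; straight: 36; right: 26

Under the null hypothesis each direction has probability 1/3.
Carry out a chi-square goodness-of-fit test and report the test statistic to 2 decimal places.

18.87

Under H₀ each category has probability 1/3, so each expected count is 69/3 = 23.
cat           O        E   (O−E)²/E
left          7       23     11.130
straight     36       23      7.348
right        26       23      0.391
Sum = 18.87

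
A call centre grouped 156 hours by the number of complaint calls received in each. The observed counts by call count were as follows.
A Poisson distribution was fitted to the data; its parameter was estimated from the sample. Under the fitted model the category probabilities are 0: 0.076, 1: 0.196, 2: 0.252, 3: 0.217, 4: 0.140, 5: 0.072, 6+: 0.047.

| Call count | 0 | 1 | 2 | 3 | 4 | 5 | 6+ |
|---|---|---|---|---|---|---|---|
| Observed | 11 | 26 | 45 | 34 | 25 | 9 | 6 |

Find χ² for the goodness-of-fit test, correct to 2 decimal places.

Expected counts E_i = n·p_i: 156×0.076 = 11.856, 156×0.196 = 30.576, 156×0.252 = 39.312, 156×0.217 = 33.852, 156×0.140 = 21.84, 156×0.072 = 11.232, 156×0.047 = 7.332.
χ² = (11−11.856)²/11.856 + (26−30.576)²/30.576 + (45−39.312)²/39.312 + (34−33.852)²/33.852 + (25−21.84)²/21.84 + (9−11.232)²/11.232 + (6−7.332)²/7.332
   = 0.062 + 0.685 + 0.823 + 0.001 + 0.457 + 0.444 + 0.242
Sum = 2.71

2.71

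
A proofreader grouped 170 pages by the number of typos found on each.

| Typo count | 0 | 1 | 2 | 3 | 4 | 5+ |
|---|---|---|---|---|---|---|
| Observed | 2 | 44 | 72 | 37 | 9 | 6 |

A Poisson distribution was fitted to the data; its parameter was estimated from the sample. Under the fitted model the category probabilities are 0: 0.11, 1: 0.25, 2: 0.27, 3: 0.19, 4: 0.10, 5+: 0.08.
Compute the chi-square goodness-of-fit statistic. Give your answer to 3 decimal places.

Expected counts E_i = n·p_i: 170×0.11 = 18.7, 170×0.25 = 42.5, 170×0.27 = 45.9, 170×0.19 = 32.3, 170×0.10 = 17, 170×0.08 = 13.6.
0: (2 − 18.7)²/18.7 = 278.89/18.7 = 14.9139
1: (44 − 42.5)²/42.5 = 2.25/42.5 = 0.0529
2: (72 − 45.9)²/45.9 = 681.21/45.9 = 14.8412
3: (37 − 32.3)²/32.3 = 22.09/32.3 = 0.6839
4: (9 − 17)²/17 = 64/17 = 3.7647
5+: (6 − 13.6)²/13.6 = 57.76/13.6 = 4.2471
Sum = 38.504

38.504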